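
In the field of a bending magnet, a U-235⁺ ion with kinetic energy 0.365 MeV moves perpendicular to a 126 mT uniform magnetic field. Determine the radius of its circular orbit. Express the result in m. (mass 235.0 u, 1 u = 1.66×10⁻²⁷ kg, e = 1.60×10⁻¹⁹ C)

Convert the energy: K = 0.365 MeV = 5.84×10^-14 J.
v = √(2K/m) = √(2·5.84×10^-14/3.90×10^-25) = 5.47×10^5 m/s.
r = mv/(qB) = (3.90×10^-25)(5.47×10^5) / [(1×1.60×10^-19)(0.126)] = 10.6 m.

r ≈ 10.6 m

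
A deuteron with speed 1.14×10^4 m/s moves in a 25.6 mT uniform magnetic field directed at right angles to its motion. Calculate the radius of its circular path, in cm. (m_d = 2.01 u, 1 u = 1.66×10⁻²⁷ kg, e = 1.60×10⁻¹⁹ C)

r ≈ 0.929 cm

The magnetic force provides the centripetal force: qvB = mv²/r, so r = mv/(qB).
r = (3.34×10^-27 kg)(1.14×10^4 m/s) / [(1×1.60×10^-19 C)(0.0256 T)] = 9.29×10^-3 m.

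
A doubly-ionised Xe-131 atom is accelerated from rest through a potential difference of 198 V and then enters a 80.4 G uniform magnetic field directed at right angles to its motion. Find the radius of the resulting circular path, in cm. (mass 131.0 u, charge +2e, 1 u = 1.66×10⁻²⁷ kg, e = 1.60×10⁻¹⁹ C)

The kinetic energy gained is K = qV = (2×1.60×10^-19)(198) = 6.34×10^-17 J.
v = √(2K/m) = 2.41×10^4 m/s.
r = mv/(qB) = (2.17×10^-25)(2.41×10^4) / [(2×1.60×10^-19)(8.04×10^-3)] = 2.04 m.

r ≈ 204 cm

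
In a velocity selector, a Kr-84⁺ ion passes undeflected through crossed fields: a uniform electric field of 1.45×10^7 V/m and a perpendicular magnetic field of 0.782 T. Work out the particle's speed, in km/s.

For zero net force, qE = qvB, so v = E/B.
v = (1.45×10^7) / (0.782) = 1.85×10^7 m/s.

v ≈ 18500 km/s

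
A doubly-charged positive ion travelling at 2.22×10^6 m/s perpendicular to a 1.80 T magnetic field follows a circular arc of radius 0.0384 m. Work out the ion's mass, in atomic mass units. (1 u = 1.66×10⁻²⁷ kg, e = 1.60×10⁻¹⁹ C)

qvB = mv²/r ⇒ m = qBr/v.
m = (2×1.60×10^-19)(1.80)(0.0384) / (2.22×10^6) = 9.96×10^-27 kg = 6.00 u.

m ≈ 6.00 u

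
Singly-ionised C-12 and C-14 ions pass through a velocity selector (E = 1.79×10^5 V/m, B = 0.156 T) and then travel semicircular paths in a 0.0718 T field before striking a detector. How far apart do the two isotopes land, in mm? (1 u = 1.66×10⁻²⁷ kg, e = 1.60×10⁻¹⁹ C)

Both emerge at v = E/B₁ = 1.15×10^6 m/s.
r = mv/(qB₂), so r₁ = 1.990 m and r₂ = 2.321 m, giving Δr = 0.332 m.
After a semicircle each ion lands a diameter 2r from the entry slit, so the separation is 2Δr = 0.663 m.

Δd ≈ 663 mm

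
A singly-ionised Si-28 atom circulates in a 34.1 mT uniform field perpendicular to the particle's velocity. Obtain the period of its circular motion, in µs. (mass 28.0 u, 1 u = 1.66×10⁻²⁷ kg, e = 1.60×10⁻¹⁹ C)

The cyclotron period is independent of speed: T = 2πm/(qB).
T = 2π(4.65×10^-26) / [(1×1.60×10^-19)(0.0341)] = 5.35×10^-5 s.

T ≈ 53.5 µs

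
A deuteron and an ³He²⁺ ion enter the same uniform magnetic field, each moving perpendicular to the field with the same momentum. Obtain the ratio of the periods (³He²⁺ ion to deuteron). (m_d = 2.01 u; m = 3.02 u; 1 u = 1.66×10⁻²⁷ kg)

ratio ≈ 0.751

T = 2πm/(qB) is independent of speed, so T₂/T₁ = (m₂/q₂)/(m₁/q₁).
T_{³He²⁺ ion}/T_{deuteron} = (5.01×10^-27/2e) / (3.34×10^-27/1e) = 0.751.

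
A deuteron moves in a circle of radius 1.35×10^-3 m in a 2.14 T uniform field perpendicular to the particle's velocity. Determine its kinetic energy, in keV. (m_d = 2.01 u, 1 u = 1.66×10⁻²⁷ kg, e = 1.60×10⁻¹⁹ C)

K ≈ 0.200 keV

v = qBr/m = (1×1.60×10^-19)(2.14)(1.35×10^-3) / (3.34×10^-27) = 1.39×10^5 m/s.
K = ½mv² = 0.5·(3.34×10^-27)·(1.39×10^5)² = 3.20×10^-17 J = 0.200 keV.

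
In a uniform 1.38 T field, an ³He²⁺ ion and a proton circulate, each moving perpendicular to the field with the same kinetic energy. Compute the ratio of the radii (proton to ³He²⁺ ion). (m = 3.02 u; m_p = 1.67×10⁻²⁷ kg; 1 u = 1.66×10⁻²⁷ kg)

ratio ≈ 1.15

r = √(2mK)/(qB) ⇒ at equal K, r ∝ √m/q.
r_{proton}/r_{³He²⁺ ion} = 1.15.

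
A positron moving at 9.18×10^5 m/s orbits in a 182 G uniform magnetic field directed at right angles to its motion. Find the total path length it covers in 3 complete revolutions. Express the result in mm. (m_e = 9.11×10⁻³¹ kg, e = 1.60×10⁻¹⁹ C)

L ≈ 5.41 mm

r = mv/(qB) = 2.87×10^-4 m, so one revolution covers 2πr = 1.80×10^-3 m.
In 3 revolutions: L = 3·2πr = 5.41×10^-3 m.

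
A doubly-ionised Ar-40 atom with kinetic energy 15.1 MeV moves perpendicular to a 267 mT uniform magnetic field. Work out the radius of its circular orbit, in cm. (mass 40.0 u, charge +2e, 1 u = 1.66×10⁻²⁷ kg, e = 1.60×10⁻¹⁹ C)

r ≈ 663 cm

Convert the energy: K = 15.1 MeV = 2.42×10^-12 J.
v = √(2K/m) = √(2·2.42×10^-12/6.64×10^-26) = 8.53×10^6 m/s.
r = mv/(qB) = (6.64×10^-26)(8.53×10^6) / [(2×1.60×10^-19)(0.267)] = 6.63 m.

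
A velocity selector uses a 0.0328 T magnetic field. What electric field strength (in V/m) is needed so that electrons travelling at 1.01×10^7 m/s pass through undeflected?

qE = qvB ⇒ E = vB = (1.01×10^7)(0.0328) = 3.31×10^5 V/m.

E ≈ 3.31×10^5 V/m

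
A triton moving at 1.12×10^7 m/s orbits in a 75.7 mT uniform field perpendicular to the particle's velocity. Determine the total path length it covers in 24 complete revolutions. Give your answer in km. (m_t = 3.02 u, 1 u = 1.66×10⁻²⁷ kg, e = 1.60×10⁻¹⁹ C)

L ≈ 0.699 km

r = mv/(qB) = 4.64 m, so one revolution covers 2πr = 29.1 m.
In 24 revolutions: L = 24·2πr = 699 m.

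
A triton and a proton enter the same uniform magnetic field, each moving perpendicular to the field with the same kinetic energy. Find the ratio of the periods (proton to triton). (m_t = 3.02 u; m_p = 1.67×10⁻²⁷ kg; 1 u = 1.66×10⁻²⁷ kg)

ratio ≈ 0.333

T = 2πm/(qB) is independent of speed, so T₂/T₁ = (m₂/q₂)/(m₁/q₁).
T_{proton}/T_{triton} = (1.67×10^-27/1e) / (5.01×10^-27/1e) = 0.333.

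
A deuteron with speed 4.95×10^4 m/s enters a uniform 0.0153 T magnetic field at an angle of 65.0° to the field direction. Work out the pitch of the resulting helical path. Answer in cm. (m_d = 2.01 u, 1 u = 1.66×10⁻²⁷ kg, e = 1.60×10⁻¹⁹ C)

pitch ≈ 17.9 cm

The velocity component along B is v∥ = v cos65.0° = 2.09×10^4 m/s.
The cyclotron period T = 2πm/(qB) = 8.56×10^-6 s is set by m, q, B alone.
Pitch = v∥·T = (2.09×10^4)(8.56×10^-6) = 0.179 m.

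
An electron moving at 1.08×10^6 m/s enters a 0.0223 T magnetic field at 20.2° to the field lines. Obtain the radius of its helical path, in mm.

r ≈ 0.0952 mm

Only the perpendicular component v⊥ = v sin20.2° = 3.73×10^5 m/s is bent by the field.
r = m v⊥ /(qB) = (9.11×10^-31)(3.73×10^5) / [(1×1.60×10^-19)(0.0223)] = 9.52×10^-5 m.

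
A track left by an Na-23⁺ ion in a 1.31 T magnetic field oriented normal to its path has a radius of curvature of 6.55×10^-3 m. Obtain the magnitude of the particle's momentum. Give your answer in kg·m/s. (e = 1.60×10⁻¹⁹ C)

Since qvB = mv²/r, the momentum p = mv = qBr.
p = (1×1.60×10^-19)(1.31)(6.55×10^-3) = 1.37×10^-21 kg·m/s.

p ≈ 1.37×10^-21 kg·m/s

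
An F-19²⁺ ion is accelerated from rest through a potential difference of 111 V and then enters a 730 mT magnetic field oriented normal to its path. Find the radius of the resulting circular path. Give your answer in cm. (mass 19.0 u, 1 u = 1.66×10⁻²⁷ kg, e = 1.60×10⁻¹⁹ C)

r ≈ 0.641 cm

The kinetic energy gained is K = qV = (2×1.60×10^-19)(111) = 3.55×10^-17 J.
v = √(2K/m) = 4.75×10^4 m/s.
r = mv/(qB) = (3.15×10^-26)(4.75×10^4) / [(2×1.60×10^-19)(0.730)] = 6.41×10^-3 m.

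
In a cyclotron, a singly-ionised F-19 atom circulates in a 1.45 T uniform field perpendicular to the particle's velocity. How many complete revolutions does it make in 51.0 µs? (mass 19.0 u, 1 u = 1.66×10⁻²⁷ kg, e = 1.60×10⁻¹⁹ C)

N = 59

T = 2πm/(qB) = 2π(3.154×10^-26) / [(1×1.60×10^-19)(1.45)] = 8.5419×10^-7 s.
N = t/T = 5.10×10^-5 / 8.5419×10^-7 ≈ 59.71, so 59 complete revolutions.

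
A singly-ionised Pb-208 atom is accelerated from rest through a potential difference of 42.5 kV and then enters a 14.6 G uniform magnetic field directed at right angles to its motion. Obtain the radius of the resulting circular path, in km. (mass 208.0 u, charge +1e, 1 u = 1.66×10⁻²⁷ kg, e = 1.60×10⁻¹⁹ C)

r ≈ 0.293 km

The kinetic energy gained is K = qV = (1×1.60×10^-19)(4.25×10^4) = 6.80×10^-15 J.
v = √(2K/m) = 1.98×10^5 m/s.
r = mv/(qB) = (3.45×10^-25)(1.98×10^5) / [(1×1.60×10^-19)(1.46×10^-3)] = 293 m.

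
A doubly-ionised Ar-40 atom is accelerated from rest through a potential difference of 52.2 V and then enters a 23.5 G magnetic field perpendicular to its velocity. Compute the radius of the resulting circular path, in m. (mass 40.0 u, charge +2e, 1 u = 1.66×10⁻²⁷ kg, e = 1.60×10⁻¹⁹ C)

r ≈ 1.98 m

The kinetic energy gained is K = qV = (2×1.60×10^-19)(52.2) = 1.67×10^-17 J.
v = √(2K/m) = 2.24×10^4 m/s.
r = mv/(qB) = (6.64×10^-26)(2.24×10^4) / [(2×1.60×10^-19)(2.35×10^-3)] = 1.98 m.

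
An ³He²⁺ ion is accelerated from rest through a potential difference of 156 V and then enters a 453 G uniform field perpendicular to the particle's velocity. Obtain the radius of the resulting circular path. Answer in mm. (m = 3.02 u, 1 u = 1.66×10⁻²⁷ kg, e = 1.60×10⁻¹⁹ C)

The kinetic energy gained is K = qV = (2×1.60×10^-19)(156) = 4.99×10^-17 J.
v = √(2K/m) = 1.41×10^5 m/s.
r = mv/(qB) = (5.01×10^-27)(1.41×10^5) / [(2×1.60×10^-19)(0.0453)] = 0.0488 m.

r ≈ 48.8 mm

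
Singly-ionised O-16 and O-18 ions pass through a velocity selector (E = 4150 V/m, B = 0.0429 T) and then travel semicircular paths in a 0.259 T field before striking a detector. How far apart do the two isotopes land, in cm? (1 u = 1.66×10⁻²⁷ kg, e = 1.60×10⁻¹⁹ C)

Both emerge at v = E/B₁ = 9.67×10^4 m/s.
r = mv/(qB₂), so r₁ = 0.06200 m and r₂ = 0.06975 m, giving Δr = 7.75×10^-3 m.
After a semicircle each ion lands a diameter 2r from the entry slit, so the separation is 2Δr = 0.0155 m.

Δd ≈ 1.55 cm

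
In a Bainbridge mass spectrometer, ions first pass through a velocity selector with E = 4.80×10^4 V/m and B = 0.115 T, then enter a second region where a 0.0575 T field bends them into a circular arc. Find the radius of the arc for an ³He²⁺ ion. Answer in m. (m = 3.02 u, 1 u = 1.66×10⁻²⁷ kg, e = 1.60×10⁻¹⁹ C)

r ≈ 0.114 m

The selector passes v = E/B = 4.80×10^4/0.115 = 4.17×10^5 m/s.
In the deflection region, r = mv/(qB₂) = (5.01×10^-27)(4.17×10^5) / [(2×1.60×10^-19)(0.0575)] = 0.114 m.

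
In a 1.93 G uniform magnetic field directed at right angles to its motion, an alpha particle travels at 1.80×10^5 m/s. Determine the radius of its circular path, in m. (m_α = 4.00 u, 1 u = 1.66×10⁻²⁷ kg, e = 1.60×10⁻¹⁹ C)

The magnetic force provides the centripetal force: qvB = mv²/r, so r = mv/(qB).
r = (6.64×10^-27 kg)(1.80×10^5 m/s) / [(2×1.60×10^-19 C)(1.93×10^-4 T)] = 19.4 m.

r ≈ 19.4 m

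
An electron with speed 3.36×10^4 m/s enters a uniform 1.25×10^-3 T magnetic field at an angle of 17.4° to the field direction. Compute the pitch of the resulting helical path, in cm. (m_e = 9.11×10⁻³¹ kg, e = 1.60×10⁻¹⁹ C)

The velocity component along B is v∥ = v cos17.4° = 3.21×10^4 m/s.
The cyclotron period T = 2πm/(qB) = 2.86×10^-8 s is set by m, q, B alone.
Pitch = v∥·T = (3.21×10^4)(2.86×10^-8) = 9.18×10^-4 m.

pitch ≈ 0.0918 cm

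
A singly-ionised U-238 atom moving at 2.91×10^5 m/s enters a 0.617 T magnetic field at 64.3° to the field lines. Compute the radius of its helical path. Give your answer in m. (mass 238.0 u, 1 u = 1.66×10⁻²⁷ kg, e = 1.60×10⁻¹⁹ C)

Only the perpendicular component v⊥ = v sin64.3° = 2.62×10^5 m/s is bent by the field.
r = m v⊥ /(qB) = (3.95×10^-25)(2.62×10^5) / [(1×1.60×10^-19)(0.617)] = 1.05 m.

r ≈ 1.05 m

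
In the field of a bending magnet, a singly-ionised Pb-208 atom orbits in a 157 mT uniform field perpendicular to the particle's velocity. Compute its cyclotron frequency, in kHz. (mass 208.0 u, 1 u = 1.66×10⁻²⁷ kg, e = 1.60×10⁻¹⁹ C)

f = qB/(2πm) = (1×1.60×10^-19)(0.157) / [2π(3.45×10^-25)] = 1.16×10^4 Hz.

f ≈ 11.6 kHz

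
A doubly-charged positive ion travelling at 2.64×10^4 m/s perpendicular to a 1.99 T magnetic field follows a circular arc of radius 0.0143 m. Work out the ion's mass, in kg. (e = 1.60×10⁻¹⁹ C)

m ≈ 3.45×10^-25 kg

qvB = mv²/r ⇒ m = qBr/v.
m = (2×1.60×10^-19)(1.99)(0.0143) / (2.64×10^4) = 3.45×10^-25 kg.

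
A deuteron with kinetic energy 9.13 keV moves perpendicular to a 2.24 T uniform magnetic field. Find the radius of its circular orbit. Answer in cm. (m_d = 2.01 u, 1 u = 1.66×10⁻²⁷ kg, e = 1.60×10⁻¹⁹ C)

Convert the energy: K = 9.13 keV = 1.46×10^-15 J.
v = √(2K/m) = √(2·1.46×10^-15/3.34×10^-27) = 9.36×10^5 m/s.
r = mv/(qB) = (3.34×10^-27)(9.36×10^5) / [(1×1.60×10^-19)(2.24)] = 8.71×10^-3 m.

r ≈ 0.871 cm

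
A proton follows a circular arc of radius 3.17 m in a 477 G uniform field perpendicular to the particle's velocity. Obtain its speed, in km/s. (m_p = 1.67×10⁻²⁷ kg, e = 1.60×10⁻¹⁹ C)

From qvB = mv²/r, v = qBr/m.
v = (1×1.60×10^-19)(0.0477)(3.17) / (1.67×10^-27) = 1.45×10^7 m/s.

v ≈ 14500 km/s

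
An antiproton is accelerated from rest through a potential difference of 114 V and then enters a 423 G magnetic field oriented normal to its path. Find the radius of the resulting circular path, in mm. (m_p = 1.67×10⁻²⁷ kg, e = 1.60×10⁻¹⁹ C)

The kinetic energy gained is K = qV = (1×1.60×10^-19)(114) = 1.82×10^-17 J.
v = √(2K/m) = 1.48×10^5 m/s.
r = mv/(qB) = (1.67×10^-27)(1.48×10^5) / [(1×1.60×10^-19)(0.0423)] = 0.0365 m.

r ≈ 36.5 mm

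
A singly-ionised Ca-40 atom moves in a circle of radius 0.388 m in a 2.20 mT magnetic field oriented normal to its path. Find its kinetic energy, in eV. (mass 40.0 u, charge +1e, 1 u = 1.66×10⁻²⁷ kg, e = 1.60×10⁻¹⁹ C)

K ≈ 0.878 eV

v = qBr/m = (1×1.60×10^-19)(2.20×10^-3)(0.388) / (6.64×10^-26) = 2060 m/s.
K = ½mv² = 0.5·(6.64×10^-26)·(2060)² = 1.40×10^-19 J = 0.878 eV.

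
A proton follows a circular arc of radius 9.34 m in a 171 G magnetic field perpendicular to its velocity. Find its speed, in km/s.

v ≈ 15300 km/s

From qvB = mv²/r, v = qBr/m.
v = (1×1.60×10^-19)(0.0171)(9.34) / (1.67×10^-27) = 1.53×10^7 m/s.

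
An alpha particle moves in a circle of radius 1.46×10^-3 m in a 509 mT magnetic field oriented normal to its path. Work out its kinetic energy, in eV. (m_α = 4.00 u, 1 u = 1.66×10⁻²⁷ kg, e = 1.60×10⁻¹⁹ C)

K ≈ 26.6 eV

v = qBr/m = (2×1.60×10^-19)(0.509)(1.46×10^-3) / (6.64×10^-27) = 3.58×10^4 m/s.
K = ½mv² = 0.5·(6.64×10^-27)·(3.58×10^4)² = 4.26×10^-18 J = 26.6 eV.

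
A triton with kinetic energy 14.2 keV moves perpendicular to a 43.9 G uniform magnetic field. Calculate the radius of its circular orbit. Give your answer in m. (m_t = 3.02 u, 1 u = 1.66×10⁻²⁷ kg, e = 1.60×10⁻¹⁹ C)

r ≈ 6.80 m

Convert the energy: K = 14.2 keV = 2.27×10^-15 J.
v = √(2K/m) = √(2·2.27×10^-15/5.01×10^-27) = 9.52×10^5 m/s.
r = mv/(qB) = (5.01×10^-27)(9.52×10^5) / [(1×1.60×10^-19)(4.39×10^-3)] = 6.80 m.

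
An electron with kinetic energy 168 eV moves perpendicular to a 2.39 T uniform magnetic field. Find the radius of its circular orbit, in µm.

Convert the energy: K = 168 eV = 2.69×10^-17 J.
v = √(2K/m) = √(2·2.69×10^-17/9.11×10^-31) = 7.68×10^6 m/s.
r = mv/(qB) = (9.11×10^-31)(7.68×10^6) / [(1×1.60×10^-19)(2.39)] = 1.83×10^-5 m.

r ≈ 18.3 µm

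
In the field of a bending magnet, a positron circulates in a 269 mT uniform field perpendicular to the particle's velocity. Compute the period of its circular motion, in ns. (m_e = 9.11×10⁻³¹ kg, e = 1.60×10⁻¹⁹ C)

T ≈ 0.133 ns

The cyclotron period is independent of speed: T = 2πm/(qB).
T = 2π(9.11×10^-31) / [(1×1.60×10^-19)(0.269)] = 1.33×10^-10 s.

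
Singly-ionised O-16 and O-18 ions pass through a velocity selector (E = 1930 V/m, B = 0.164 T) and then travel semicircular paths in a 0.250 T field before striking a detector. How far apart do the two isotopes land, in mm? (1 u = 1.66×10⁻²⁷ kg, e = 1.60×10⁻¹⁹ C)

Both emerge at v = E/B₁ = 1.18×10^4 m/s.
r = mv/(qB₂), so r₁ = 7.814×10^-3 m and r₂ = 8.791×10^-3 m, giving Δr = 9.77×10^-4 m.
After a semicircle each ion lands a diameter 2r from the entry slit, so the separation is 2Δr = 1.95×10^-3 m.

Δd ≈ 1.95 mm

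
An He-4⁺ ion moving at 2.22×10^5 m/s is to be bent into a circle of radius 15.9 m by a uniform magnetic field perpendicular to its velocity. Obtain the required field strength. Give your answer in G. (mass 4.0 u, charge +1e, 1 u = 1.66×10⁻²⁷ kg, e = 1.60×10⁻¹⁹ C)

qvB = mv²/r gives B = mv/(qr).
B = (6.64×10^-27)(2.22×10^5) / [(1×1.60×10^-19)(15.9)] = 5.79×10^-4 T.

B ≈ 5.79 G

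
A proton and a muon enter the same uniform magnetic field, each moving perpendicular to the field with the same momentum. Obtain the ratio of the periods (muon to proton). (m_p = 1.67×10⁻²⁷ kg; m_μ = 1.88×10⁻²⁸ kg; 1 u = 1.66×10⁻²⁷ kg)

T = 2πm/(qB) is independent of speed, so T₂/T₁ = (m₂/q₂)/(m₁/q₁).
T_{muon}/T_{proton} = (1.88×10^-28/1e) / (1.67×10^-27/1e) = 0.113.

ratio ≈ 0.113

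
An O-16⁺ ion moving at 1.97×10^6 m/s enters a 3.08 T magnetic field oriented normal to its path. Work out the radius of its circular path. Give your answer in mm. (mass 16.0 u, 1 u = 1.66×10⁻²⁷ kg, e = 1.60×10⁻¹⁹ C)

r ≈ 106 mm

The magnetic force provides the centripetal force: qvB = mv²/r, so r = mv/(qB).
r = (2.66×10^-26 kg)(1.97×10^6 m/s) / [(1×1.60×10^-19 C)(3.08 T)] = 0.106 m.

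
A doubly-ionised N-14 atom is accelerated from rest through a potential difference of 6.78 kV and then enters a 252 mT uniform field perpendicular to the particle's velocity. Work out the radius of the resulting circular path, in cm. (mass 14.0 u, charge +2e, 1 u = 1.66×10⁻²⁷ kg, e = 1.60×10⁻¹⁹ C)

The kinetic energy gained is K = qV = (2×1.60×10^-19)(6780) = 2.17×10^-15 J.
v = √(2K/m) = 4.32×10^5 m/s.
r = mv/(qB) = (2.32×10^-26)(4.32×10^5) / [(2×1.60×10^-19)(0.252)] = 0.125 m.

r ≈ 12.5 cm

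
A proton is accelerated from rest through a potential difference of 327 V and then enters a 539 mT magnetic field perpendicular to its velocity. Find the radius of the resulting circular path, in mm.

r ≈ 4.85 mm

The kinetic energy gained is K = qV = (1×1.60×10^-19)(327) = 5.23×10^-17 J.
v = √(2K/m) = 2.50×10^5 m/s.
r = mv/(qB) = (1.67×10^-27)(2.50×10^5) / [(1×1.60×10^-19)(0.539)] = 4.85×10^-3 m.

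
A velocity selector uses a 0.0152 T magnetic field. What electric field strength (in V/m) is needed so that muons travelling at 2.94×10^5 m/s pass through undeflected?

qE = qvB ⇒ E = vB = (2.94×10^5)(0.0152) = 4470 V/m.

E ≈ 4470 V/m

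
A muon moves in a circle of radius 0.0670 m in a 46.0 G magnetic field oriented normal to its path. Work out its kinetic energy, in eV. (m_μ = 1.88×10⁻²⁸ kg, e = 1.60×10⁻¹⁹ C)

K ≈ 40.4 eV

v = qBr/m = (1×1.60×10^-19)(4.60×10^-3)(0.0670) / (1.88×10^-28) = 2.62×10^5 m/s.
K = ½mv² = 0.5·(1.88×10^-28)·(2.62×10^5)² = 6.47×10^-18 J = 40.4 eV.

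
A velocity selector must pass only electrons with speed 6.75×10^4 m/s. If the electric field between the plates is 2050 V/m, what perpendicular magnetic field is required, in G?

qE = qvB ⇒ B = E/v = (2050) / (6.75×10^4) = 0.0304 T.

B ≈ 304 G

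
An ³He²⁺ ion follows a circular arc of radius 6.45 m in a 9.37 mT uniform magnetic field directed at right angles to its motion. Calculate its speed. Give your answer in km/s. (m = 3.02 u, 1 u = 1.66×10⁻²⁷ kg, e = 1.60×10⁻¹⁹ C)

v ≈ 3860 km/s

From qvB = mv²/r, v = qBr/m.
v = (2×1.60×10^-19)(9.37×10^-3)(6.45) / (5.01×10^-27) = 3.86×10^6 m/s.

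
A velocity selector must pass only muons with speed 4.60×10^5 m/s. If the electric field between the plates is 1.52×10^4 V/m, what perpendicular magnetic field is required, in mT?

B ≈ 33.0 mT

qE = qvB ⇒ B = E/v = (1.52×10^4) / (4.60×10^5) = 0.0330 T.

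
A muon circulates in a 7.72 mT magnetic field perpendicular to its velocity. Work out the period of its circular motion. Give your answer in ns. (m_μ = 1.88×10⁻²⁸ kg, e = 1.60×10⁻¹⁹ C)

The cyclotron period is independent of speed: T = 2πm/(qB).
T = 2π(1.88×10^-28) / [(1×1.60×10^-19)(7.72×10^-3)] = 9.56×10^-7 s.

T ≈ 956 ns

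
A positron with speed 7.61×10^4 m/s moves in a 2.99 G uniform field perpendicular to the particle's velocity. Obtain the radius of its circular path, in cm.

The magnetic force provides the centripetal force: qvB = mv²/r, so r = mv/(qB).
r = (9.11×10^-31 kg)(7.61×10^4 m/s) / [(1×1.60×10^-19 C)(2.99×10^-4 T)] = 1.45×10^-3 m.

r ≈ 0.145 cm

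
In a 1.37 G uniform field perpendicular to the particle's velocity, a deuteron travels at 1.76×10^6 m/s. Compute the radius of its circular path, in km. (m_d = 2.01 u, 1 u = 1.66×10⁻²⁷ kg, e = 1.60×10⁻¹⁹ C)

The magnetic force provides the centripetal force: qvB = mv²/r, so r = mv/(qB).
r = (3.34×10^-27 kg)(1.76×10^6 m/s) / [(1×1.60×10^-19 C)(1.37×10^-4 T)] = 268 m.

r ≈ 0.268 km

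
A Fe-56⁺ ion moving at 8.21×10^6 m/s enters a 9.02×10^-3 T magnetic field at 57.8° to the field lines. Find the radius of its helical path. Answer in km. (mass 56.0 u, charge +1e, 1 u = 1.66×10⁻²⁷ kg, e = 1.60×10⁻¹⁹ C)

r ≈ 0.447 km

Only the perpendicular component v⊥ = v sin57.8° = 6.95×10^6 m/s is bent by the field.
r = m v⊥ /(qB) = (9.30×10^-26)(6.95×10^6) / [(1×1.60×10^-19)(9.02×10^-3)] = 447 m.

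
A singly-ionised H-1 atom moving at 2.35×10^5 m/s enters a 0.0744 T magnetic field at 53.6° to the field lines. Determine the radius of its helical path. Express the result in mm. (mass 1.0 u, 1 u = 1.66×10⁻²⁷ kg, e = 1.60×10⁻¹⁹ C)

r ≈ 26.4 mm

Only the perpendicular component v⊥ = v sin53.6° = 1.89×10^5 m/s is bent by the field.
r = m v⊥ /(qB) = (1.66×10^-27)(1.89×10^5) / [(1×1.60×10^-19)(0.0744)] = 0.0264 m.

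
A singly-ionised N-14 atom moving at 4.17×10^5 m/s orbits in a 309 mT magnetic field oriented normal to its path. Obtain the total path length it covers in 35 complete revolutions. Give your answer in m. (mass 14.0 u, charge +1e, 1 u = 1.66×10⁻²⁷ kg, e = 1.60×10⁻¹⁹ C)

r = mv/(qB) = 0.196 m, so one revolution covers 2πr = 1.23 m.
In 35 revolutions: L = 35·2πr = 43.1 m.

L ≈ 43.1 m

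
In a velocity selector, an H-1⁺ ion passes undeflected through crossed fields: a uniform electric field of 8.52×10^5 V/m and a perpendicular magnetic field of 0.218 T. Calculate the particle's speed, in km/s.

For zero net force, qE = qvB, so v = E/B.
v = (8.52×10^5) / (0.218) = 3.91×10^6 m/s.

v ≈ 3910 km/s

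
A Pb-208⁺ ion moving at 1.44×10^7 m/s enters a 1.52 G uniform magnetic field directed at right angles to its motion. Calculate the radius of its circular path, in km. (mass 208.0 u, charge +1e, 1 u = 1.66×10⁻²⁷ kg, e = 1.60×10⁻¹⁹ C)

The magnetic force provides the centripetal force: qvB = mv²/r, so r = mv/(qB).
r = (3.45×10^-25 kg)(1.44×10^7 m/s) / [(1×1.60×10^-19 C)(1.52×10^-4 T)] = 2.04×10^5 m.

r ≈ 204 km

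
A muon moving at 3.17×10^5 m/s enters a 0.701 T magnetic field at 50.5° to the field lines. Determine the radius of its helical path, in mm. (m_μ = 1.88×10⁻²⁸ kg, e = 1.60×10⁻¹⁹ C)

Only the perpendicular component v⊥ = v sin50.5° = 2.45×10^5 m/s is bent by the field.
r = m v⊥ /(qB) = (1.88×10^-28)(2.45×10^5) / [(1×1.60×10^-19)(0.701)] = 4.10×10^-4 m.

r ≈ 0.410 mm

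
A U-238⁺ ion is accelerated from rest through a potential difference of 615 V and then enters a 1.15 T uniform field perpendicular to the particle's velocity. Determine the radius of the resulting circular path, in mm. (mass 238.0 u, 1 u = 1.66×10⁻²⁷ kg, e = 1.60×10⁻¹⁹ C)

The kinetic energy gained is K = qV = (1×1.60×10^-19)(615) = 9.84×10^-17 J.
v = √(2K/m) = 2.23×10^4 m/s.
r = mv/(qB) = (3.95×10^-25)(2.23×10^4) / [(1×1.60×10^-19)(1.15)] = 0.0479 m.

r ≈ 47.9 mm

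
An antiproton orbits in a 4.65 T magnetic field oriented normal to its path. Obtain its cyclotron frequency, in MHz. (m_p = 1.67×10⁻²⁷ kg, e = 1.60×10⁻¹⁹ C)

f = qB/(2πm) = (1×1.60×10^-19)(4.65) / [2π(1.67×10^-27)] = 7.09×10^7 Hz.

f ≈ 70.9 MHz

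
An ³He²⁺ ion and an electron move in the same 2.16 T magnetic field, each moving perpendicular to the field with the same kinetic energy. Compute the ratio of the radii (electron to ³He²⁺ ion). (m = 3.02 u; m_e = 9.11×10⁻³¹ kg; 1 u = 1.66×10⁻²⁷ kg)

ratio ≈ 0.0270

r = √(2mK)/(qB) ⇒ at equal K, r ∝ √m/q.
r_{electron}/r_{³He²⁺ ion} = 0.0270.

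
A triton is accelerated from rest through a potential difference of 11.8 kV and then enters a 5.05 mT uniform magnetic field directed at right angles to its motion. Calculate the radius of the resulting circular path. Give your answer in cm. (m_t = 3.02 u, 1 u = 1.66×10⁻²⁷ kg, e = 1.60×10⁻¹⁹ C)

r ≈ 538 cm

The kinetic energy gained is K = qV = (1×1.60×10^-19)(1.18×10^4) = 1.89×10^-15 J.
v = √(2K/m) = 8.68×10^5 m/s.
r = mv/(qB) = (5.01×10^-27)(8.68×10^5) / [(1×1.60×10^-19)(5.05×10^-3)] = 5.38 m.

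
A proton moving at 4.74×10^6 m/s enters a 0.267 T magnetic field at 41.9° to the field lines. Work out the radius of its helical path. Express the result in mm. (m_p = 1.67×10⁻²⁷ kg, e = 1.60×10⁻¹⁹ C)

Only the perpendicular component v⊥ = v sin41.9° = 3.17×10^6 m/s is bent by the field.
r = m v⊥ /(qB) = (1.67×10^-27)(3.17×10^6) / [(1×1.60×10^-19)(0.267)] = 0.124 m.

r ≈ 124 mm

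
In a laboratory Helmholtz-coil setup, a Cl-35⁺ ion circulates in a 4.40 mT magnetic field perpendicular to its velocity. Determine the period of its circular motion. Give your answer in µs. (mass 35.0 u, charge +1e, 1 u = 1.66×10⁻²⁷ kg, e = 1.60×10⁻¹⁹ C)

T ≈ 519 µs

The cyclotron period is independent of speed: T = 2πm/(qB).
T = 2π(5.81×10^-26) / [(1×1.60×10^-19)(4.40×10^-3)] = 5.19×10^-4 s.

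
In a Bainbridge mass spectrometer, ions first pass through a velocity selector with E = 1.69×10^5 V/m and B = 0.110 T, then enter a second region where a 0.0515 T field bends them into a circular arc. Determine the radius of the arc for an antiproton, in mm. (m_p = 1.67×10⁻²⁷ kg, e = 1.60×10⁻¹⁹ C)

The selector passes v = E/B = 1.69×10^5/0.110 = 1.54×10^6 m/s.
In the deflection region, r = mv/(qB₂) = (1.67×10^-27)(1.54×10^6) / [(1×1.60×10^-19)(0.0515)] = 0.311 m.

r ≈ 311 mm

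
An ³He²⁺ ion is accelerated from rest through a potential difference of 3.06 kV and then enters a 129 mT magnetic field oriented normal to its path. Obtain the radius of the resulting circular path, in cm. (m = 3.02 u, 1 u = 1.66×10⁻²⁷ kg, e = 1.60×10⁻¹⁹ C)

r ≈ 7.59 cm

The kinetic energy gained is K = qV = (2×1.60×10^-19)(3060) = 9.79×10^-16 J.
v = √(2K/m) = 6.25×10^5 m/s.
r = mv/(qB) = (5.01×10^-27)(6.25×10^5) / [(2×1.60×10^-19)(0.129)] = 0.0759 m.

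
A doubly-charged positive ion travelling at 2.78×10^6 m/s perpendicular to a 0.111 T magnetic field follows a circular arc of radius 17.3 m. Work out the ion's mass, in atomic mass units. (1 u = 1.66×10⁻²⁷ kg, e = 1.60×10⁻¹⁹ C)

qvB = mv²/r ⇒ m = qBr/v.
m = (2×1.60×10^-19)(0.111)(17.3) / (2.78×10^6) = 2.21×10^-25 kg = 133 u.

m ≈ 133 u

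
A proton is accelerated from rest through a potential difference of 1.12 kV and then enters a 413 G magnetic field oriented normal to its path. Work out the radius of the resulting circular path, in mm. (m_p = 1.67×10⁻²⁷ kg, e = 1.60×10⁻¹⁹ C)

The kinetic energy gained is K = qV = (1×1.60×10^-19)(1120) = 1.79×10^-16 J.
v = √(2K/m) = 4.63×10^5 m/s.
r = mv/(qB) = (1.67×10^-27)(4.63×10^5) / [(1×1.60×10^-19)(0.0413)] = 0.117 m.

r ≈ 117 mm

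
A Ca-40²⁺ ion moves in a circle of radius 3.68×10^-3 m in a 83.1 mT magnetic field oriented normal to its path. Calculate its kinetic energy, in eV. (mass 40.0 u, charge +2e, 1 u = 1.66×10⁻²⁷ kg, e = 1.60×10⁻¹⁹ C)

v = qBr/m = (2×1.60×10^-19)(0.0831)(3.68×10^-3) / (6.64×10^-26) = 1470 m/s.
K = ½mv² = 0.5·(6.64×10^-26)·(1470)² = 7.21×10^-20 J = 0.451 eV.

K ≈ 0.451 eV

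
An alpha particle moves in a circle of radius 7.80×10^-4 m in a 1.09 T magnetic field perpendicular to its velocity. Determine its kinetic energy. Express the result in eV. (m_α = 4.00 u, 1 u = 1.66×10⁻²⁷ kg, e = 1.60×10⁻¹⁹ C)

K ≈ 34.8 eV

v = qBr/m = (2×1.60×10^-19)(1.09)(7.80×10^-4) / (6.64×10^-27) = 4.10×10^4 m/s.
K = ½mv² = 0.5·(6.64×10^-27)·(4.10×10^4)² = 5.57×10^-18 J = 34.8 eV.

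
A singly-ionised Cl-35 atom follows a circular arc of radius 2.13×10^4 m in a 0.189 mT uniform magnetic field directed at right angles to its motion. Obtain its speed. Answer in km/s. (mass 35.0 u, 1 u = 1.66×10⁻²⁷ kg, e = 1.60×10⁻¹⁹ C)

v ≈ 11100 km/s

From qvB = mv²/r, v = qBr/m.
v = (1×1.60×10^-19)(1.89×10^-4)(2.13×10^4) / (5.81×10^-26) = 1.11×10^7 m/s.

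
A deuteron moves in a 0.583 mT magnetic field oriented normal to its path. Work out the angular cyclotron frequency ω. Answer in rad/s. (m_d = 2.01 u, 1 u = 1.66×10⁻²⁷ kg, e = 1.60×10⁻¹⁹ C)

ω = qB/m = (1×1.60×10^-19)(5.83×10^-4) / (3.34×10^-27) = 2.80×10^4 rad/s.

ω ≈ 2.80×10^4 rad/s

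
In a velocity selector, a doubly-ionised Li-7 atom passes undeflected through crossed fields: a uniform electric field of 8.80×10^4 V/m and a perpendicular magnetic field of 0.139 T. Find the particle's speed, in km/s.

For zero net force, qE = qvB, so v = E/B.
v = (8.80×10^4) / (0.139) = 6.33×10^5 m/s.

v ≈ 633 km/s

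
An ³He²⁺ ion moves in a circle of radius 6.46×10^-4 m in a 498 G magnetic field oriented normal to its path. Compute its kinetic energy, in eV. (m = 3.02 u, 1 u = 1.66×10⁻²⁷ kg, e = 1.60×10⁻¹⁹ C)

v = qBr/m = (2×1.60×10^-19)(0.0498)(6.46×10^-4) / (5.01×10^-27) = 2050 m/s.
K = ½mv² = 0.5·(5.01×10^-27)·(2050)² = 1.06×10^-20 J = 0.0661 eV.

K ≈ 0.0661 eV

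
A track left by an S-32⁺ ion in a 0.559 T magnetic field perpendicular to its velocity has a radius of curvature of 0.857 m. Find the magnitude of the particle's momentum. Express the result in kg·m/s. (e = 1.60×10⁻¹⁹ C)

Since qvB = mv²/r, the momentum p = mv = qBr.
p = (1×1.60×10^-19)(0.559)(0.857) = 7.67×10^-20 kg·m/s.

p ≈ 7.67×10^-20 kg·m/s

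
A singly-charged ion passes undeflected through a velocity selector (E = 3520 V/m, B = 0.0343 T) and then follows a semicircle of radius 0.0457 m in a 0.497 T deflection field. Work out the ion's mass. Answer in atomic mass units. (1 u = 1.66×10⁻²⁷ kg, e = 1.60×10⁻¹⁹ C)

v = E/B₁ = 1.03×10^5 m/s.
From r = mv/(qB₂), m = qB₂r/v = (1×1.60×10^-19)(0.497)(0.0457) / (1.03×10^5) = 3.54×10^-26 kg.
In atomic mass units: m = 3.54×10^-26 / 1.66×10^-27 = 21.3 u.

m ≈ 21.3 u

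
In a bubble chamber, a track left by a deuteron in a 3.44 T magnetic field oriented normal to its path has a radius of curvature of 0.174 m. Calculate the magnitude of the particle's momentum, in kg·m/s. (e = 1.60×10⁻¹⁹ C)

p ≈ 9.58×10^-20 kg·m/s

Since qvB = mv²/r, the momentum p = mv = qBr.
p = (1×1.60×10^-19)(3.44)(0.174) = 9.58×10^-20 kg·m/s.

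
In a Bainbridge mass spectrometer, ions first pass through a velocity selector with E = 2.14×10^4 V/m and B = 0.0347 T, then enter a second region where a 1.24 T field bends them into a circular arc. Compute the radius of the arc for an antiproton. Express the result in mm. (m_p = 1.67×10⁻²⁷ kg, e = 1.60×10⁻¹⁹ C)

r ≈ 5.19 mm

The selector passes v = E/B = 2.14×10^4/0.0347 = 6.17×10^5 m/s.
In the deflection region, r = mv/(qB₂) = (1.67×10^-27)(6.17×10^5) / [(1×1.60×10^-19)(1.24)] = 5.19×10^-3 m.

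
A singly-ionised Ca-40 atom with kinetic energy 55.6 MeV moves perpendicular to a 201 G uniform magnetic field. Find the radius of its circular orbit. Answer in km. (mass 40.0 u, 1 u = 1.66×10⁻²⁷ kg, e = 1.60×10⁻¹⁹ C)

Convert the energy: K = 55.6 MeV = 8.90×10^-12 J.
v = √(2K/m) = √(2·8.90×10^-12/6.64×10^-26) = 1.64×10^7 m/s.
r = mv/(qB) = (6.64×10^-26)(1.64×10^7) / [(1×1.60×10^-19)(0.0201)] = 338 m.

r ≈ 0.338 km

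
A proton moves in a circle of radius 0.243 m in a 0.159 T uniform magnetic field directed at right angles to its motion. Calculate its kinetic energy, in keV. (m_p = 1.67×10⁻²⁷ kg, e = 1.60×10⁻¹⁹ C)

K ≈ 71.5 keV

v = qBr/m = (1×1.60×10^-19)(0.159)(0.243) / (1.67×10^-27) = 3.70×10^6 m/s.
K = ½mv² = 0.5·(1.67×10^-27)·(3.70×10^6)² = 1.14×10^-14 J = 71.5 keV.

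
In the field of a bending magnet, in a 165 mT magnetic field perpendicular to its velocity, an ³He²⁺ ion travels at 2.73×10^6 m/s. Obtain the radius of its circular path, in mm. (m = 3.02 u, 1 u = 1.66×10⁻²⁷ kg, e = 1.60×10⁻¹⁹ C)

The magnetic force provides the centripetal force: qvB = mv²/r, so r = mv/(qB).
r = (5.01×10^-27 kg)(2.73×10^6 m/s) / [(2×1.60×10^-19 C)(0.165 T)] = 0.259 m.

r ≈ 259 mm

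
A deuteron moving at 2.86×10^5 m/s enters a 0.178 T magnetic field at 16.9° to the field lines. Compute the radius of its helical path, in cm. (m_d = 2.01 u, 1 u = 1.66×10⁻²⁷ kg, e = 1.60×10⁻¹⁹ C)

r ≈ 0.974 cm

Only the perpendicular component v⊥ = v sin16.9° = 8.31×10^4 m/s is bent by the field.
r = m v⊥ /(qB) = (3.34×10^-27)(8.31×10^4) / [(1×1.60×10^-19)(0.178)] = 9.74×10^-3 m.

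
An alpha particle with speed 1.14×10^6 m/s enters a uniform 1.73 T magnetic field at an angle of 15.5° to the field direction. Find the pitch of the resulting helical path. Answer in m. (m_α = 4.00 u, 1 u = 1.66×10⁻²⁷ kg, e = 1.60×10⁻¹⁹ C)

The velocity component along B is v∥ = v cos15.5° = 1.10×10^6 m/s.
The cyclotron period T = 2πm/(qB) = 7.54×10^-8 s is set by m, q, B alone.
Pitch = v∥·T = (1.10×10^6)(7.54×10^-8) = 0.0828 m.

pitch ≈ 0.0828 m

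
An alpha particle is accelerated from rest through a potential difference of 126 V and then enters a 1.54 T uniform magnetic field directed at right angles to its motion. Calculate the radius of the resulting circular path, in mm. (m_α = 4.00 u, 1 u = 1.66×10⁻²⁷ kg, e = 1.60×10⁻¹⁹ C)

The kinetic energy gained is K = qV = (2×1.60×10^-19)(126) = 4.03×10^-17 J.
v = √(2K/m) = 1.10×10^5 m/s.
r = mv/(qB) = (6.64×10^-27)(1.10×10^5) / [(2×1.60×10^-19)(1.54)] = 1.48×10^-3 m.

r ≈ 1.48 mm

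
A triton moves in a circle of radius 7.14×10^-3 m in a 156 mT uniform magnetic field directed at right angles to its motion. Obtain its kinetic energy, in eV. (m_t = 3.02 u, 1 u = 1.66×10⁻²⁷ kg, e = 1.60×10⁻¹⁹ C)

K ≈ 19.8 eV

v = qBr/m = (1×1.60×10^-19)(0.156)(7.14×10^-3) / (5.01×10^-27) = 3.55×10^4 m/s.
K = ½mv² = 0.5·(5.01×10^-27)·(3.55×10^4)² = 3.17×10^-18 J = 19.8 eV.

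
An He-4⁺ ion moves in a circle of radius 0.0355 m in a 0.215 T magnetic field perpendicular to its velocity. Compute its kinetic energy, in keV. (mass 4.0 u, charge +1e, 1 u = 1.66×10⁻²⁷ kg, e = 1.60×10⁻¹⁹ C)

K ≈ 0.702 keV

v = qBr/m = (1×1.60×10^-19)(0.215)(0.0355) / (6.64×10^-27) = 1.84×10^5 m/s.
K = ½mv² = 0.5·(6.64×10^-27)·(1.84×10^5)² = 1.12×10^-16 J = 0.702 keV.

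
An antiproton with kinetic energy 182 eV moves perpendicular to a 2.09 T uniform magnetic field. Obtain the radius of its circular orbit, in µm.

Convert the energy: K = 182 eV = 2.91×10^-17 J.
v = √(2K/m) = √(2·2.91×10^-17/1.67×10^-27) = 1.87×10^5 m/s.
r = mv/(qB) = (1.67×10^-27)(1.87×10^5) / [(1×1.60×10^-19)(2.09)] = 9.33×10^-4 m.

r ≈ 933 µm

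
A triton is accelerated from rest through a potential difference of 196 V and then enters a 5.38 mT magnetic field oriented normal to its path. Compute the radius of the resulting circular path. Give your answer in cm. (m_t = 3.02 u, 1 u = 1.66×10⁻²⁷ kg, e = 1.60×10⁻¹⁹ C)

The kinetic energy gained is K = qV = (1×1.60×10^-19)(196) = 3.14×10^-17 J.
v = √(2K/m) = 1.12×10^5 m/s.
r = mv/(qB) = (5.01×10^-27)(1.12×10^5) / [(1×1.60×10^-19)(5.38×10^-3)] = 0.651 m.

r ≈ 65.1 cm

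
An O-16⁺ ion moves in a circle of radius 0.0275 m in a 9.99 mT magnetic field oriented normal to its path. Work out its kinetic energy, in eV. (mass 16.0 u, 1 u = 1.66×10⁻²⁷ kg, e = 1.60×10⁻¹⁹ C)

v = qBr/m = (1×1.60×10^-19)(9.99×10^-3)(0.0275) / (2.66×10^-26) = 1650 m/s.
K = ½mv² = 0.5·(2.66×10^-26)·(1650)² = 3.64×10^-20 J = 0.227 eV.

K ≈ 0.227 eV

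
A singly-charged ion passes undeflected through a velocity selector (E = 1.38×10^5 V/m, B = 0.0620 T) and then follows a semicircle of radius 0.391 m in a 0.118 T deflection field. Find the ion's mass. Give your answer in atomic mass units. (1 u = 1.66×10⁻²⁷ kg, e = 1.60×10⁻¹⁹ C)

v = E/B₁ = 2.23×10^6 m/s.
From r = mv/(qB₂), m = qB₂r/v = (1×1.60×10^-19)(0.118)(0.391) / (2.23×10^6) = 3.32×10^-27 kg.
In atomic mass units: m = 3.32×10^-27 / 1.66×10^-27 = 2.00 u.

m ≈ 2.00 u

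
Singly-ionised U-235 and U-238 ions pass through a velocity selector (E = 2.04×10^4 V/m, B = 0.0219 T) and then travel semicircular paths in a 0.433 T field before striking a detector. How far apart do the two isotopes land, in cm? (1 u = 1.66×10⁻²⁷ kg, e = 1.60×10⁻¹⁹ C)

Both emerge at v = E/B₁ = 9.32×10^5 m/s.
r = mv/(qB₂), so r₁ = 5.2451 m and r₂ = 5.3121 m, giving Δr = 0.0670 m.
After a semicircle each ion lands a diameter 2r from the entry slit, so the separation is 2Δr = 0.134 m.

Δd ≈ 13.4 cm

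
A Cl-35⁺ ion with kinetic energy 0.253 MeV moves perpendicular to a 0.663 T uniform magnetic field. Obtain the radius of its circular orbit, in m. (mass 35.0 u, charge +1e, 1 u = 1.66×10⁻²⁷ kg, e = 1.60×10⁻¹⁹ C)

r ≈ 0.647 m

Convert the energy: K = 0.253 MeV = 4.05×10^-14 J.
v = √(2K/m) = √(2·4.05×10^-14/5.81×10^-26) = 1.18×10^6 m/s.
r = mv/(qB) = (5.81×10^-26)(1.18×10^6) / [(1×1.60×10^-19)(0.663)] = 0.647 m.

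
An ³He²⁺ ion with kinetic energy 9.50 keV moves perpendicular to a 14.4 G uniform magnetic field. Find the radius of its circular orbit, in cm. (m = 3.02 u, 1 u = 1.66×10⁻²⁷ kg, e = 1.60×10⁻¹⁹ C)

r ≈ 847 cm

Convert the energy: K = 9.50 keV = 1.52×10^-15 J.
v = √(2K/m) = √(2·1.52×10^-15/5.01×10^-27) = 7.79×10^5 m/s.
r = mv/(qB) = (5.01×10^-27)(7.79×10^5) / [(2×1.60×10^-19)(1.44×10^-3)] = 8.47 m.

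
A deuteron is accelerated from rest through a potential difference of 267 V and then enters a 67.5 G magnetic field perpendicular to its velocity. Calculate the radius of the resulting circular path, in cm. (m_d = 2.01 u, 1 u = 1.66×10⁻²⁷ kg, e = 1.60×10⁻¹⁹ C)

r ≈ 49.4 cm

The kinetic energy gained is K = qV = (1×1.60×10^-19)(267) = 4.27×10^-17 J.
v = √(2K/m) = 1.60×10^5 m/s.
r = mv/(qB) = (3.34×10^-27)(1.60×10^5) / [(1×1.60×10^-19)(6.75×10^-3)] = 0.494 m.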